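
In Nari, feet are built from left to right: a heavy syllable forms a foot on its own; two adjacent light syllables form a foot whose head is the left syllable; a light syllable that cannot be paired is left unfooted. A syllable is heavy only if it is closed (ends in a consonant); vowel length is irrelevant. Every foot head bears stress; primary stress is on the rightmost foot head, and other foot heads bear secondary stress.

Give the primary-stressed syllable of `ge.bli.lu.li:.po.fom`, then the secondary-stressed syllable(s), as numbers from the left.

Weights: 1 ge L, 2 bli L, 3 lu L, 4 li: L, 5 po L, 6 fom H.
Parse left to right (heavy = foot alone; LL = one foot; stranded L unfooted): (ˈge.bli) (ˈlu.li:) po (ˈfom).
Foot heads: 1, 3, 6.
Primary stress on the rightmost head = syllable 6.
Secondary stress on 1, 3: ˌge.bli.ˌlu.li:.po.ˈfom.

primary 6, secondary 1, 3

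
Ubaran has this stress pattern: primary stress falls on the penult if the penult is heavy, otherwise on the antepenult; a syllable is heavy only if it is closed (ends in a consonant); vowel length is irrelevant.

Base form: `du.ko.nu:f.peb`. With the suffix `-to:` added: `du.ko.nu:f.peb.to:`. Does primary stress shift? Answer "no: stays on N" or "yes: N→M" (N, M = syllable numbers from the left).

yes: 3→4

Base `du.ko.nu:f.peb` (4 syllables):
  Weights: 2 ko L, 3 nu:f H, 4 peb H.
  The penult (syllable 3, nu:f) is heavy, so it takes stress.
  → primary stress on syllable 3.
Suffixed `du.ko.nu:f.peb.to:` (5 syllables):
  Weights: 3 nu:f H, 4 peb H, 5 to: L.
  The penult (syllable 4, peb) is heavy, so it takes stress.
  → primary stress on syllable 4.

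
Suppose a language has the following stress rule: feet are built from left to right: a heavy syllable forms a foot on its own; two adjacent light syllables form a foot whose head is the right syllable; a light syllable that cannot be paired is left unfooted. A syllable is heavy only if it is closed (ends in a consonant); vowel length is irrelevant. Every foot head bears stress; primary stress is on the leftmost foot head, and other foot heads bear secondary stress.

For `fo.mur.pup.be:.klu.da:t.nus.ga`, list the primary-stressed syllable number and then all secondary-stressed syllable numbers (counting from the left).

Weights: 1 fo L, 2 mur H, 3 pup H, 4 be: L, 5 klu L, 6 da:t H, 7 nus H, 8 ga L.
Parse left to right (heavy = foot alone; LL = one foot; stranded L unfooted): fo (ˈmur) (ˈpup) (be:.ˈklu) (ˈda:t) (ˈnus) ga.
Foot heads: 2, 3, 5, 6, 7.
Primary stress on the leftmost head = syllable 2.
Secondary stress on 3, 5, 6, 7: fo.ˈmur.ˌpup.be:.ˌklu.ˌda:t.ˌnus.ga.

primary 2, secondary 3, 5, 6, 7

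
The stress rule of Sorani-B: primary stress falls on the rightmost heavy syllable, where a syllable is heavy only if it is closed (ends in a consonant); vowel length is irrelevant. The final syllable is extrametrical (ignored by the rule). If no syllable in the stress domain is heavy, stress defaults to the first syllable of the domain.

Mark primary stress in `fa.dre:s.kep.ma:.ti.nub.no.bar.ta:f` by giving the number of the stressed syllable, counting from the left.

The final syllable (9, ta:f) is extrametrical; the stress domain is syllables 1–8.
Weights: 1 fa L, 2 dre:s H, 3 kep H, 4 ma: L, 5 ti L, 6 nub H, 7 no L, 8 bar H.
Heavy syllables in the domain: 2, 3, 6, 8. The rightmost is syllable 8 (bar).
Primary stress: syllable 8 → fa.dre:s.kep.ma:.ti.nub.no.ˈbar.ta:f.

8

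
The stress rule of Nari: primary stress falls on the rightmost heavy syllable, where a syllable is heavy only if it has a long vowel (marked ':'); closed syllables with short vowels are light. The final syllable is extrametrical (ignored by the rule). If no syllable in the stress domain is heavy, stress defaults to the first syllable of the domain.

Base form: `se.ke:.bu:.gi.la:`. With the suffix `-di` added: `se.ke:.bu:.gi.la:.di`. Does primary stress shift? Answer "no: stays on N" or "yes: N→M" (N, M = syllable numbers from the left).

Base `se.ke:.bu:.gi.la:` (5 syllables):
  The final syllable (5, la:) is extrametrical; the stress domain is syllables 1–4.
  Weights: 1 se L, 2 ke: H, 3 bu: H, 4 gi L.
  Heavy syllables in the domain: 2, 3. The rightmost is syllable 3 (bu:).
  → primary stress on syllable 3.
Suffixed `se.ke:.bu:.gi.la:.di` (6 syllables):
  The final syllable (6, di) is extrametrical; the stress domain is syllables 1–5.
  Weights: 1 se L, 2 ke: H, 3 bu: H, 4 gi L, 5 la: H.
  Heavy syllables in the domain: 2, 3, 5. The rightmost is syllable 5 (la:).
  → primary stress on syllable 5.

yes: 3→5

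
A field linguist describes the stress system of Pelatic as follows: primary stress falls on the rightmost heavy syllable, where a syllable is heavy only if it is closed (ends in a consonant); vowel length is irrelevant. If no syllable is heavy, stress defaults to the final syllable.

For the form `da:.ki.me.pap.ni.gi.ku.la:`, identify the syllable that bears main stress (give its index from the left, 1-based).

4

Weights: 1 da: L, 2 ki L, 3 me L, 4 pap H, 5 ni L, 6 gi L, 7 ku L, 8 la: L.
Heavy syllables in the domain: 4. The rightmost is syllable 4 (pap).
Primary stress: syllable 4 → da:.ki.me.ˈpap.ni.gi.ku.la:.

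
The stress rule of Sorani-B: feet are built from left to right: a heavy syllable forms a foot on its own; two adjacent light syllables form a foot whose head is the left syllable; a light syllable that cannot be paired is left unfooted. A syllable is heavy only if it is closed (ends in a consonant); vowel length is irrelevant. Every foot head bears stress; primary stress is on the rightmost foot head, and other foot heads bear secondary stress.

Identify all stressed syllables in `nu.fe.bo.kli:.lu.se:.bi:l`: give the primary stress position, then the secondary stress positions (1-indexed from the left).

Weights: 1 nu L, 2 fe L, 3 bo L, 4 kli: L, 5 lu L, 6 se: L, 7 bi:l H.
Parse left to right (heavy = foot alone; LL = one foot; stranded L unfooted): (ˈnu.fe) (ˈbo.kli:) (ˈlu.se:) (ˈbi:l).
Foot heads: 1, 3, 5, 7.
Primary stress on the rightmost head = syllable 7.
Secondary stress on 1, 3, 5: ˌnu.fe.ˌbo.kli:.ˌlu.se:.ˈbi:l.

primary 7, secondary 1, 3, 5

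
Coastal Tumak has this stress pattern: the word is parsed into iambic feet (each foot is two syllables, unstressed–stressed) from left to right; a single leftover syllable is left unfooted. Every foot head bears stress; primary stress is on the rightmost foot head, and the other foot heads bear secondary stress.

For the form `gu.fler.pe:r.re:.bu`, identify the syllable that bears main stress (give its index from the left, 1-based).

Parse left to right into iambic (σˈσ) feet: (gu.ˈfler) (pe:r.ˈre:) bu. Syllable 5 is left unfooted.
Foot heads (stressed positions): 2, 4.
End Rule Rightmost: primary stress on the rightmost head = syllable 4.
Primary stress: syllable 4 → gu.fler.pe:r.ˈre:.bu.

4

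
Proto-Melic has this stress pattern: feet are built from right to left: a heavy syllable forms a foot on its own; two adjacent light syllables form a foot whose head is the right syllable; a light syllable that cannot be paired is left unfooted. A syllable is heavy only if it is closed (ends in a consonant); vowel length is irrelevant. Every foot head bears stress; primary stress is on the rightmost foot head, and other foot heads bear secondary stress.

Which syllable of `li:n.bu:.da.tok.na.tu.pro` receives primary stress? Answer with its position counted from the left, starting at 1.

7

Weights: 1 li:n H, 2 bu: L, 3 da L, 4 tok H, 5 na L, 6 tu L, 7 pro L.
Parse right to left (heavy = foot alone; LL = one foot; stranded L unfooted): (ˈli:n) (bu:.ˈda) (ˈtok) na (tu.ˈpro).
Foot heads: 1, 3, 4, 7.
Primary stress on the rightmost head = syllable 7.
Primary stress: syllable 7 → li:n.bu:.da.tok.na.tu.ˈpro.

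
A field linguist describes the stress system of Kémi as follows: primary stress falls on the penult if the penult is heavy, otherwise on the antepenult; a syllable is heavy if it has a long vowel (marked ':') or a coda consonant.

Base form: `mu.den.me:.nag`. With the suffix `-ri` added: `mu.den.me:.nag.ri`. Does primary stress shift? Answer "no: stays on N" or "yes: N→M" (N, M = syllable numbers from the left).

yes: 3→4

Base `mu.den.me:.nag` (4 syllables):
  Weights: 2 den H, 3 me: H, 4 nag H.
  The penult (syllable 3, me:) is heavy, so it takes stress.
  → primary stress on syllable 3.
Suffixed `mu.den.me:.nag.ri` (5 syllables):
  Weights: 3 me: H, 4 nag H, 5 ri L.
  The penult (syllable 4, nag) is heavy, so it takes stress.
  → primary stress on syllable 4.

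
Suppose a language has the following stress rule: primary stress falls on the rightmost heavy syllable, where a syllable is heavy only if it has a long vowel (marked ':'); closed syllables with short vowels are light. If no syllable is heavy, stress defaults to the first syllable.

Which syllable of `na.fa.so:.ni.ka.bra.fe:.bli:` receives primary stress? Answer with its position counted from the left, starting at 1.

8

Weights: 1 na L, 2 fa L, 3 so: H, 4 ni L, 5 ka L, 6 bra L, 7 fe: H, 8 bli: H.
Heavy syllables in the domain: 3, 7, 8. The rightmost is syllable 8 (bli:).
Primary stress: syllable 8 → na.fa.so:.ni.ka.bra.fe:.ˈbli:.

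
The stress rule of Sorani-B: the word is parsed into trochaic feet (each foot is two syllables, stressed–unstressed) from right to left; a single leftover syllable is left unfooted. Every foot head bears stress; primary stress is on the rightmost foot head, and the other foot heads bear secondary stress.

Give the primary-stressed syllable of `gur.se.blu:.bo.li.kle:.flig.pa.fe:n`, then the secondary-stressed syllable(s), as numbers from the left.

Parse right to left into trochaic (ˈσσ) feet: gur (ˈse.blu:) (ˈbo.li) (ˈkle:.flig) (ˈpa.fe:n). Syllable 1 is left unfooted.
Foot heads (stressed positions): 2, 4, 6, 8.
End Rule Rightmost: primary stress on the rightmost head = syllable 8.
Secondary stress on 2, 4, 6: gur.ˌse.blu:.ˌbo.li.ˌkle:.flig.ˈpa.fe:n.

primary 8, secondary 2, 4, 6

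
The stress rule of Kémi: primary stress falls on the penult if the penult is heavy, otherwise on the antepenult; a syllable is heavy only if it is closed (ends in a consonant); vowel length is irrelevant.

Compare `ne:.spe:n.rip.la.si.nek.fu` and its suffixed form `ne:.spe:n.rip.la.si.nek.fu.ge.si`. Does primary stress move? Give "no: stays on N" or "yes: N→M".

yes: 6→7

Base `ne:.spe:n.rip.la.si.nek.fu` (7 syllables):
  Weights: 5 si L, 6 nek H, 7 fu L.
  The penult (syllable 6, nek) is heavy, so it takes stress.
  → primary stress on syllable 6.
Suffixed `ne:.spe:n.rip.la.si.nek.fu.ge.si` (9 syllables):
  Weights: 7 fu L, 8 ge L, 9 si L.
  The penult (syllable 8, ge) is light, so stress falls on the antepenult (syllable 7, fu).
  → primary stress on syllable 7.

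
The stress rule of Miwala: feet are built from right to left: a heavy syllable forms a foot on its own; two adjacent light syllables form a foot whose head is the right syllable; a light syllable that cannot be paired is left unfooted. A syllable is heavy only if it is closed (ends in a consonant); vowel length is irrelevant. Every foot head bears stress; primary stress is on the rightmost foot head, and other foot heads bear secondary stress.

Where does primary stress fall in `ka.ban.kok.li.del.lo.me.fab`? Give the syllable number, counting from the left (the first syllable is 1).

8

Weights: 1 ka L, 2 ban H, 3 kok H, 4 li L, 5 del H, 6 lo L, 7 me L, 8 fab H.
Parse right to left (heavy = foot alone; LL = one foot; stranded L unfooted): ka (ˈban) (ˈkok) li (ˈdel) (lo.ˈme) (ˈfab).
Foot heads: 2, 3, 5, 7, 8.
Primary stress on the rightmost head = syllable 8.
Primary stress: syllable 8 → ka.ban.kok.li.del.lo.me.ˈfab.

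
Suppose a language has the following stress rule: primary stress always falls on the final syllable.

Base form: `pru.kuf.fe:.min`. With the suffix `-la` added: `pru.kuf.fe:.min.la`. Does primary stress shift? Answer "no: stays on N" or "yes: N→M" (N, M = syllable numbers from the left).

Base `pru.kuf.fe:.min` (4 syllables):
  The word has 4 syllables; the final syllable is syllable 4 (min).
  → primary stress on syllable 4.
Suffixed `pru.kuf.fe:.min.la` (5 syllables):
  The word has 5 syllables; the final syllable is syllable 5 (la).
  → primary stress on syllable 5.

yes: 4→5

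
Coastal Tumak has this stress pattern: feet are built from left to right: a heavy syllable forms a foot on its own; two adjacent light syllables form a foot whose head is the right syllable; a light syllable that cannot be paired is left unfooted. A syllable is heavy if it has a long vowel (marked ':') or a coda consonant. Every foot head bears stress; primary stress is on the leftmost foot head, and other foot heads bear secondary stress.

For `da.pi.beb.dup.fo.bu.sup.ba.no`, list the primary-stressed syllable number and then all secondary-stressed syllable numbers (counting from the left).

Weights: 1 da L, 2 pi L, 3 beb H, 4 dup H, 5 fo L, 6 bu L, 7 sup H, 8 ba L, 9 no L.
Parse left to right (heavy = foot alone; LL = one foot; stranded L unfooted): (da.ˈpi) (ˈbeb) (ˈdup) (fo.ˈbu) (ˈsup) (ba.ˈno).
Foot heads: 2, 3, 4, 6, 7, 9.
Primary stress on the leftmost head = syllable 2.
Secondary stress on 3, 4, 6, 7, 9: da.ˈpi.ˌbeb.ˌdup.fo.ˌbu.ˌsup.ba.ˌno.

primary 2, secondary 3, 4, 6, 7, 9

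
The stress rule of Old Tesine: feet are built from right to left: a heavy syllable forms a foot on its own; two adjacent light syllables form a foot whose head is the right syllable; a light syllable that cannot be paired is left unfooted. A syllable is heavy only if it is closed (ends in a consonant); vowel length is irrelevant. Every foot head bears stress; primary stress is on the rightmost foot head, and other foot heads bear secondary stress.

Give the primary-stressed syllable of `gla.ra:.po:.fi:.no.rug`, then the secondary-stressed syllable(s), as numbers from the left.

primary 6, secondary 3, 5

Weights: 1 gla L, 2 ra: L, 3 po: L, 4 fi: L, 5 no L, 6 rug H.
Parse right to left (heavy = foot alone; LL = one foot; stranded L unfooted): gla (ra:.ˈpo:) (fi:.ˈno) (ˈrug).
Foot heads: 3, 5, 6.
Primary stress on the rightmost head = syllable 6.
Secondary stress on 3, 5: gla.ra:.ˌpo:.fi:.ˌno.ˈrug.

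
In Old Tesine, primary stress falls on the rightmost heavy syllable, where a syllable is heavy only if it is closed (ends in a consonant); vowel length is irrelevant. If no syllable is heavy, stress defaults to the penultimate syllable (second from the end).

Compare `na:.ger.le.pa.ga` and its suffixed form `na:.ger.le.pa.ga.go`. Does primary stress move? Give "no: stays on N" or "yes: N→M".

no: stays on 2

Base `na:.ger.le.pa.ga` (5 syllables):
  Weights: 1 na: L, 2 ger H, 3 le L, 4 pa L, 5 ga L.
  Heavy syllables in the domain: 2. The rightmost is syllable 2 (ger).
  → primary stress on syllable 2.
Suffixed `na:.ger.le.pa.ga.go` (6 syllables):
  Weights: 1 na: L, 2 ger H, 3 le L, 4 pa L, 5 ga L, 6 go L.
  Heavy syllables in the domain: 2. The rightmost is syllable 2 (ger).
  → primary stress on syllable 2.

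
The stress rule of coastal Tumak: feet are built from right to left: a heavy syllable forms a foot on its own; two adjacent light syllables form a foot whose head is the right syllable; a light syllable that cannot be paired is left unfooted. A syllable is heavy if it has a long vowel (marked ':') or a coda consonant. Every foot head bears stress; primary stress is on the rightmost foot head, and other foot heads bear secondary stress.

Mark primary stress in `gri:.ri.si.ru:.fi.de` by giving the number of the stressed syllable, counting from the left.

6

Weights: 1 gri: H, 2 ri L, 3 si L, 4 ru: H, 5 fi L, 6 de L.
Parse right to left (heavy = foot alone; LL = one foot; stranded L unfooted): (ˈgri:) (ri.ˈsi) (ˈru:) (fi.ˈde).
Foot heads: 1, 3, 4, 6.
Primary stress on the rightmost head = syllable 6.
Primary stress: syllable 6 → gri:.ri.si.ru:.fi.ˈde.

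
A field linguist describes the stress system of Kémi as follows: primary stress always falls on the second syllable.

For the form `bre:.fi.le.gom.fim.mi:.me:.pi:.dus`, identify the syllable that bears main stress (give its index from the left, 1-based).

The word has 9 syllables; the second syllable is syllable 2 (fi).
Primary stress: syllable 2 → bre:.ˈfi.le.gom.fim.mi:.me:.pi:.dus.

2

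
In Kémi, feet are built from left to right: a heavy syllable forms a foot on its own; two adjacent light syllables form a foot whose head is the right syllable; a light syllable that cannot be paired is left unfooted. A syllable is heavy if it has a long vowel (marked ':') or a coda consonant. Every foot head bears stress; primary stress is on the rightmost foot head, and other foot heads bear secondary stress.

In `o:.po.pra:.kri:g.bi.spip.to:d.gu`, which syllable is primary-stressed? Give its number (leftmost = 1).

7

Weights: 1 o: H, 2 po L, 3 pra: H, 4 kri:g H, 5 bi L, 6 spip H, 7 to:d H, 8 gu L.
Parse left to right (heavy = foot alone; LL = one foot; stranded L unfooted): (ˈo:) po (ˈpra:) (ˈkri:g) bi (ˈspip) (ˈto:d) gu.
Foot heads: 1, 3, 4, 6, 7.
Primary stress on the rightmost head = syllable 7.
Primary stress: syllable 7 → o:.po.pra:.kri:g.bi.spip.ˈto:d.gu.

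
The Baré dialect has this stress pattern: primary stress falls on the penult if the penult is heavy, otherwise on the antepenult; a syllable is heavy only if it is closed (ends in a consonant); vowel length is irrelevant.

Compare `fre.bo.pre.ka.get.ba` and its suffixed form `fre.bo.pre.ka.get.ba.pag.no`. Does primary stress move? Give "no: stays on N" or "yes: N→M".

Base `fre.bo.pre.ka.get.ba` (6 syllables):
  Weights: 4 ka L, 5 get H, 6 ba L.
  The penult (syllable 5, get) is heavy, so it takes stress.
  → primary stress on syllable 5.
Suffixed `fre.bo.pre.ka.get.ba.pag.no` (8 syllables):
  Weights: 6 ba L, 7 pag H, 8 no L.
  The penult (syllable 7, pag) is heavy, so it takes stress.
  → primary stress on syllable 7.

yes: 5→7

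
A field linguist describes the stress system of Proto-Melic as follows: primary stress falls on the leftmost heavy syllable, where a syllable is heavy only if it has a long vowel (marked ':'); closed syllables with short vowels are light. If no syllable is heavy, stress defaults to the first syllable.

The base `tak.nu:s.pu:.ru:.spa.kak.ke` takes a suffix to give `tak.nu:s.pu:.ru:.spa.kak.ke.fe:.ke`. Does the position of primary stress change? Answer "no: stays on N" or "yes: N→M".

Base `tak.nu:s.pu:.ru:.spa.kak.ke` (7 syllables):
  Weights: 1 tak L, 2 nu:s H, 3 pu: H, 4 ru: H, 5 spa L, 6 kak L, 7 ke L.
  Heavy syllables in the domain: 2, 3, 4. The leftmost is syllable 2 (nu:s).
  → primary stress on syllable 2.
Suffixed `tak.nu:s.pu:.ru:.spa.kak.ke.fe:.ke` (9 syllables):
  Weights: 1 tak L, 2 nu:s H, 3 pu: H, 4 ru: H, 5 spa L, 6 kak L, 7 ke L, 8 fe: H, 9 ke L.
  Heavy syllables in the domain: 2, 3, 4, 8. The leftmost is syllable 2 (nu:s).
  → primary stress on syllable 2.

no: stays on 2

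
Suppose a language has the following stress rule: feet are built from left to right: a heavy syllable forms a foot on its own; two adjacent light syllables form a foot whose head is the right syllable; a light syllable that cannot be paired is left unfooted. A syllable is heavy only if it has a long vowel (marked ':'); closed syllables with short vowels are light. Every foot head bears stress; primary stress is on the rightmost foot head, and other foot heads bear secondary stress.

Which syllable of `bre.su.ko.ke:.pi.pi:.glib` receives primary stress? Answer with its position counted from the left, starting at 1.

6

Weights: 1 bre L, 2 su L, 3 ko L, 4 ke: H, 5 pi L, 6 pi: H, 7 glib L.
Parse left to right (heavy = foot alone; LL = one foot; stranded L unfooted): (bre.ˈsu) ko (ˈke:) pi (ˈpi:) glib.
Foot heads: 2, 4, 6.
Primary stress on the rightmost head = syllable 6.
Primary stress: syllable 6 → bre.su.ko.ke:.pi.ˈpi:.glib.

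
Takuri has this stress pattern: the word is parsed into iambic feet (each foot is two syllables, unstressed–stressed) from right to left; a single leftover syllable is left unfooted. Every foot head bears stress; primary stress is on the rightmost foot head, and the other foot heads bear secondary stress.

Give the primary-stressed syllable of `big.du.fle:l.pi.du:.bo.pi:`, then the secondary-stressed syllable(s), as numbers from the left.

Parse right to left into iambic (σˈσ) feet: big (du.ˈfle:l) (pi.ˈdu:) (bo.ˈpi:). Syllable 1 is left unfooted.
Foot heads (stressed positions): 3, 5, 7.
End Rule Rightmost: primary stress on the rightmost head = syllable 7.
Secondary stress on 3, 5: big.du.ˌfle:l.pi.ˌdu:.bo.ˈpi:.

primary 7, secondary 3, 5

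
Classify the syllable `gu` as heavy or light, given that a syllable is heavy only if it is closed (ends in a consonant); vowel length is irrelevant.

light

`gu`: short vowel, open (no coda). Open (no coda) → light.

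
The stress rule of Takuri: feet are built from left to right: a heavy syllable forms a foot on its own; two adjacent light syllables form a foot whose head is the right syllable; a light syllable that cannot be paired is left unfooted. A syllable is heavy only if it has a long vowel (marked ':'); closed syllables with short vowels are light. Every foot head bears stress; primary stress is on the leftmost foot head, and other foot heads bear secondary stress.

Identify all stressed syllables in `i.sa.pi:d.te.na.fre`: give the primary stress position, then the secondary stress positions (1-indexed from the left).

Weights: 1 i L, 2 sa L, 3 pi:d H, 4 te L, 5 na L, 6 fre L.
Parse left to right (heavy = foot alone; LL = one foot; stranded L unfooted): (i.ˈsa) (ˈpi:d) (te.ˈna) fre.
Foot heads: 2, 3, 5.
Primary stress on the leftmost head = syllable 2.
Secondary stress on 3, 5: i.ˈsa.ˌpi:d.te.ˌna.fre.

primary 2, secondary 3, 5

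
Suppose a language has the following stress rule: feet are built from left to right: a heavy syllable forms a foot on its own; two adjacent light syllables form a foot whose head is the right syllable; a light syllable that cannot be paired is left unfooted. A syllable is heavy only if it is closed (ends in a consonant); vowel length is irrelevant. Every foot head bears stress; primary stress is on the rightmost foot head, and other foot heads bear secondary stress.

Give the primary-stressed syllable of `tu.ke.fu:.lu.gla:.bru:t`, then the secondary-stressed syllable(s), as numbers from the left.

Weights: 1 tu L, 2 ke L, 3 fu: L, 4 lu L, 5 gla: L, 6 bru:t H.
Parse left to right (heavy = foot alone; LL = one foot; stranded L unfooted): (tu.ˈke) (fu:.ˈlu) gla: (ˈbru:t).
Foot heads: 2, 4, 6.
Primary stress on the rightmost head = syllable 6.
Secondary stress on 2, 4: tu.ˌke.fu:.ˌlu.gla:.ˈbru:t.

primary 6, secondary 2, 4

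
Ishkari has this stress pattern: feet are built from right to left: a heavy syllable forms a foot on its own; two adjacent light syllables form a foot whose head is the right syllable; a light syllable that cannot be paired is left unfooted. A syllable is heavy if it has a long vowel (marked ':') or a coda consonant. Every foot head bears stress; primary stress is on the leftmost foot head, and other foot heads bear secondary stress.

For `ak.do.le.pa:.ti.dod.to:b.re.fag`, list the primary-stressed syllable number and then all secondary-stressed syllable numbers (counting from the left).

Weights: 1 ak H, 2 do L, 3 le L, 4 pa: H, 5 ti L, 6 dod H, 7 to:b H, 8 re L, 9 fag H.
Parse right to left (heavy = foot alone; LL = one foot; stranded L unfooted): (ˈak) (do.ˈle) (ˈpa:) ti (ˈdod) (ˈto:b) re (ˈfag).
Foot heads: 1, 3, 4, 6, 7, 9.
Primary stress on the leftmost head = syllable 1.
Secondary stress on 3, 4, 6, 7, 9: ˈak.do.ˌle.ˌpa:.ti.ˌdod.ˌto:b.re.ˌfag.

primary 1, secondary 3, 4, 6, 7, 9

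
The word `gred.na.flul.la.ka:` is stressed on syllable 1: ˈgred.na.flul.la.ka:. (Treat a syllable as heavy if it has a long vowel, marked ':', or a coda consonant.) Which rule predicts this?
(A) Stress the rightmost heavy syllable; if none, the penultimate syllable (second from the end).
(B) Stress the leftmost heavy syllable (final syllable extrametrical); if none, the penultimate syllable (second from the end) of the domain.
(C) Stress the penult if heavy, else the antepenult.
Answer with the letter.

B

Rule A → syllable 5 (observed: 1).
Rule B → syllable 1 ✓.
Rule C → syllable 3 (observed: 1).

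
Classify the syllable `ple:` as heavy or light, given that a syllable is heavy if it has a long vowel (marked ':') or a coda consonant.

heavy

`ple:`: long vowel, open (no coda). Long vowel → heavy.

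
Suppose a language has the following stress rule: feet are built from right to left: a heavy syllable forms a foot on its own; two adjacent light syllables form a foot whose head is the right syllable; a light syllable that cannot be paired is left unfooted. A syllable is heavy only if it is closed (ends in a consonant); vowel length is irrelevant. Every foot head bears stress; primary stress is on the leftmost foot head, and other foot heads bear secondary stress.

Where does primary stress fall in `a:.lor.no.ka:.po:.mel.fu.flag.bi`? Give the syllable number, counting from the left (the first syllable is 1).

2

Weights: 1 a: L, 2 lor H, 3 no L, 4 ka: L, 5 po: L, 6 mel H, 7 fu L, 8 flag H, 9 bi L.
Parse right to left (heavy = foot alone; LL = one foot; stranded L unfooted): a: (ˈlor) no (ka:.ˈpo:) (ˈmel) fu (ˈflag) bi.
Foot heads: 2, 5, 6, 8.
Primary stress on the leftmost head = syllable 2.
Primary stress: syllable 2 → a:.ˈlor.no.ka:.po:.mel.fu.flag.bi.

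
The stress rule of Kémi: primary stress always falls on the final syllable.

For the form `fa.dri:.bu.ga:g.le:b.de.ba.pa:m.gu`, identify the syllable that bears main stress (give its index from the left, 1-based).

9

The word has 9 syllables; the final syllable is syllable 9 (gu).
Primary stress: syllable 9 → fa.dri:.bu.ga:g.le:b.de.ba.pa:m.ˈgu.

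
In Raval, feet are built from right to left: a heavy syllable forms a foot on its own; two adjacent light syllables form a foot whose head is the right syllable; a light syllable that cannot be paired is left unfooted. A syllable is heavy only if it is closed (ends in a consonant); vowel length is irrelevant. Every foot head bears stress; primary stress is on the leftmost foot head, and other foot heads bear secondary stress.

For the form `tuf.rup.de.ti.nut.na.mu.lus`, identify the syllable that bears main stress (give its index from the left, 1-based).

1

Weights: 1 tuf H, 2 rup H, 3 de L, 4 ti L, 5 nut H, 6 na L, 7 mu L, 8 lus H.
Parse right to left (heavy = foot alone; LL = one foot; stranded L unfooted): (ˈtuf) (ˈrup) (de.ˈti) (ˈnut) (na.ˈmu) (ˈlus).
Foot heads: 1, 2, 4, 5, 7, 8.
Primary stress on the leftmost head = syllable 1.
Primary stress: syllable 1 → ˈtuf.rup.de.ti.nut.na.mu.lus.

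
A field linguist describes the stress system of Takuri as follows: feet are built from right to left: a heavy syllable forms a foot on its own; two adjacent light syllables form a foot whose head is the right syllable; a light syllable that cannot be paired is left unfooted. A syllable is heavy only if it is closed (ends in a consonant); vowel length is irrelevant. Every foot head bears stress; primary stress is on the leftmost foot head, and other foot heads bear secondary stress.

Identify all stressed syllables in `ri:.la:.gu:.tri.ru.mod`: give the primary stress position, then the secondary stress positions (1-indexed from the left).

Weights: 1 ri: L, 2 la: L, 3 gu: L, 4 tri L, 5 ru L, 6 mod H.
Parse right to left (heavy = foot alone; LL = one foot; stranded L unfooted): ri: (la:.ˈgu:) (tri.ˈru) (ˈmod).
Foot heads: 3, 5, 6.
Primary stress on the leftmost head = syllable 3.
Secondary stress on 5, 6: ri:.la:.ˈgu:.tri.ˌru.ˌmod.

primary 3, secondary 5, 6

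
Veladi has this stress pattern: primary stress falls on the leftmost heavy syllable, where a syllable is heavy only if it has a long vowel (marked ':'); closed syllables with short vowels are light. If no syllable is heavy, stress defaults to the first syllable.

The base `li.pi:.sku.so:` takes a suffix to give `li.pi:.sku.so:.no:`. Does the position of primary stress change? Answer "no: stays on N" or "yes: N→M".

no: stays on 2

Base `li.pi:.sku.so:` (4 syllables):
  Weights: 1 li L, 2 pi: H, 3 sku L, 4 so: H.
  Heavy syllables in the domain: 2, 4. The leftmost is syllable 2 (pi:).
  → primary stress on syllable 2.
Suffixed `li.pi:.sku.so:.no:` (5 syllables):
  Weights: 1 li L, 2 pi: H, 3 sku L, 4 so: H, 5 no: H.
  Heavy syllables in the domain: 2, 4, 5. The leftmost is syllable 2 (pi:).
  → primary stress on syllable 2.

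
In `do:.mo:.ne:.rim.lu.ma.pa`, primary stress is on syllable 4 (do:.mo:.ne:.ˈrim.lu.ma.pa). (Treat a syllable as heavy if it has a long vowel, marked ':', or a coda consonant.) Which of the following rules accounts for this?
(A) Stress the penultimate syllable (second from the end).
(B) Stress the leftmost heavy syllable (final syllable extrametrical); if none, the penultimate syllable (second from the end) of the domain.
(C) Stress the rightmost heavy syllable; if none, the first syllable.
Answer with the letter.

Rule A → syllable 6 (observed: 4).
Rule B → syllable 1 (observed: 4).
Rule C → syllable 4 ✓.

C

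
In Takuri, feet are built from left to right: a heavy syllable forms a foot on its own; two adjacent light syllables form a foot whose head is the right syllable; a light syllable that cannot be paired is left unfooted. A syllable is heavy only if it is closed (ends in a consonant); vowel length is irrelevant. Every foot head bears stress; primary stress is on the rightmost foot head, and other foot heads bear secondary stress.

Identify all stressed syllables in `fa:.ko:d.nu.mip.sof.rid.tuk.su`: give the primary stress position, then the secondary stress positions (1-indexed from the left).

Weights: 1 fa: L, 2 ko:d H, 3 nu L, 4 mip H, 5 sof H, 6 rid H, 7 tuk H, 8 su L.
Parse left to right (heavy = foot alone; LL = one foot; stranded L unfooted): fa: (ˈko:d) nu (ˈmip) (ˈsof) (ˈrid) (ˈtuk) su.
Foot heads: 2, 4, 5, 6, 7.
Primary stress on the rightmost head = syllable 7.
Secondary stress on 2, 4, 5, 6: fa:.ˌko:d.nu.ˌmip.ˌsof.ˌrid.ˈtuk.su.

primary 7, secondary 2, 4, 5, 6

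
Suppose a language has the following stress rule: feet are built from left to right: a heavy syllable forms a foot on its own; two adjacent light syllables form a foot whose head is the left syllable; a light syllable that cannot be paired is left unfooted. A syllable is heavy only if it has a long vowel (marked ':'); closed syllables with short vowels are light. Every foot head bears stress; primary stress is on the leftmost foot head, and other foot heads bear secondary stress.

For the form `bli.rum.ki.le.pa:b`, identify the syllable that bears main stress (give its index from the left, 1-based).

Weights: 1 bli L, 2 rum L, 3 ki L, 4 le L, 5 pa:b H.
Parse left to right (heavy = foot alone; LL = one foot; stranded L unfooted): (ˈbli.rum) (ˈki.le) (ˈpa:b).
Foot heads: 1, 3, 5.
Primary stress on the leftmost head = syllable 1.
Primary stress: syllable 1 → ˈbli.rum.ki.le.pa:b.

1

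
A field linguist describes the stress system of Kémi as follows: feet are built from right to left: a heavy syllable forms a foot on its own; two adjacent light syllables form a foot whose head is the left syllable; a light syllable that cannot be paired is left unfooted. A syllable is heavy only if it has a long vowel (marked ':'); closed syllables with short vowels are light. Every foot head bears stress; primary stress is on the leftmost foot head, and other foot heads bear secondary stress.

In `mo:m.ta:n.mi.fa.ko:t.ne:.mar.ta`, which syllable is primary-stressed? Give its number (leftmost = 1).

1

Weights: 1 mo:m H, 2 ta:n H, 3 mi L, 4 fa L, 5 ko:t H, 6 ne: H, 7 mar L, 8 ta L.
Parse right to left (heavy = foot alone; LL = one foot; stranded L unfooted): (ˈmo:m) (ˈta:n) (ˈmi.fa) (ˈko:t) (ˈne:) (ˈmar.ta).
Foot heads: 1, 2, 3, 5, 6, 7.
Primary stress on the leftmost head = syllable 1.
Primary stress: syllable 1 → ˈmo:m.ta:n.mi.fa.ko:t.ne:.mar.ta.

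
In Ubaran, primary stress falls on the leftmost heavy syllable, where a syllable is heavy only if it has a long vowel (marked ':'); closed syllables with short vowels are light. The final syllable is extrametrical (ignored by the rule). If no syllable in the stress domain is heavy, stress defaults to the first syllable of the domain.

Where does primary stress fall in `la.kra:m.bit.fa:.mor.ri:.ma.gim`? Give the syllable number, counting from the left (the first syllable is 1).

The final syllable (8, gim) is extrametrical; the stress domain is syllables 1–7.
Weights: 1 la L, 2 kra:m H, 3 bit L, 4 fa: H, 5 mor L, 6 ri: H, 7 ma L.
Heavy syllables in the domain: 2, 4, 6. The leftmost is syllable 2 (kra:m).
Primary stress: syllable 2 → la.ˈkra:m.bit.fa:.mor.ri:.ma.gim.

2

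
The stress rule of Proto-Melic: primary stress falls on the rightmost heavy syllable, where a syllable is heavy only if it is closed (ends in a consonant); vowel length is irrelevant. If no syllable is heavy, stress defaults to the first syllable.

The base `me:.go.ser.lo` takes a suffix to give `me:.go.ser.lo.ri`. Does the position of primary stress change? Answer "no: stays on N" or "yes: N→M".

Base `me:.go.ser.lo` (4 syllables):
  Weights: 1 me: L, 2 go L, 3 ser H, 4 lo L.
  Heavy syllables in the domain: 3. The rightmost is syllable 3 (ser).
  → primary stress on syllable 3.
Suffixed `me:.go.ser.lo.ri` (5 syllables):
  Weights: 1 me: L, 2 go L, 3 ser H, 4 lo L, 5 ri L.
  Heavy syllables in the domain: 3. The rightmost is syllable 3 (ser).
  → primary stress on syllable 3.

no: stays on 3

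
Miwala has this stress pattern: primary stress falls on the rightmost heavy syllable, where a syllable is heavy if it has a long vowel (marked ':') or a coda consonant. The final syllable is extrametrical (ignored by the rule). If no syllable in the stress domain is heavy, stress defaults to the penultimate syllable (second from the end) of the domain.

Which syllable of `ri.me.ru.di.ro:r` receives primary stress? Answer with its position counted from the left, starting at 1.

The final syllable (5, ro:r) is extrametrical; the stress domain is syllables 1–4.
Weights: 1 ri L, 2 me L, 3 ru L, 4 di L.
No heavy syllable in the domain; default to the penultimate syllable (second from the end) of the domain = syllable 3.
Primary stress: syllable 3 → ri.me.ˈru.di.ro:r.

3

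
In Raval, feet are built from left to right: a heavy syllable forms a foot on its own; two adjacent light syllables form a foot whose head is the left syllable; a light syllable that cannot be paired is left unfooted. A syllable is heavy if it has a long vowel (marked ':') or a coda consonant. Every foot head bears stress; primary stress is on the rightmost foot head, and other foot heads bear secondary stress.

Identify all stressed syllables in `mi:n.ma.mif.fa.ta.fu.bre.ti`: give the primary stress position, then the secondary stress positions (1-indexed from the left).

Weights: 1 mi:n H, 2 ma L, 3 mif H, 4 fa L, 5 ta L, 6 fu L, 7 bre L, 8 ti L.
Parse left to right (heavy = foot alone; LL = one foot; stranded L unfooted): (ˈmi:n) ma (ˈmif) (ˈfa.ta) (ˈfu.bre) ti.
Foot heads: 1, 3, 4, 6.
Primary stress on the rightmost head = syllable 6.
Secondary stress on 1, 3, 4: ˌmi:n.ma.ˌmif.ˌfa.ta.ˈfu.bre.ti.

primary 6, secondary 1, 3, 4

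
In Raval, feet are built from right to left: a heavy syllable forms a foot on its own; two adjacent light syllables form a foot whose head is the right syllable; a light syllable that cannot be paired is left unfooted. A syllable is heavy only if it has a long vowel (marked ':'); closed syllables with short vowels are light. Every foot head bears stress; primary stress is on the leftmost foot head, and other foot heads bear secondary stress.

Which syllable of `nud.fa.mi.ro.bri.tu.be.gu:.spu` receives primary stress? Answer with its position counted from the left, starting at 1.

3

Weights: 1 nud L, 2 fa L, 3 mi L, 4 ro L, 5 bri L, 6 tu L, 7 be L, 8 gu: H, 9 spu L.
Parse right to left (heavy = foot alone; LL = one foot; stranded L unfooted): nud (fa.ˈmi) (ro.ˈbri) (tu.ˈbe) (ˈgu:) spu.
Foot heads: 3, 5, 7, 8.
Primary stress on the leftmost head = syllable 3.
Primary stress: syllable 3 → nud.fa.ˈmi.ro.bri.tu.be.gu:.spu.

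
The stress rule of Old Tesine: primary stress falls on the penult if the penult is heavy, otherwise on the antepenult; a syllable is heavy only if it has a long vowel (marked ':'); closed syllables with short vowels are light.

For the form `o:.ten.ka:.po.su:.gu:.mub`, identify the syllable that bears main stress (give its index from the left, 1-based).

Weights: 5 su: H, 6 gu: H, 7 mub L.
The penult (syllable 6, gu:) is heavy, so it takes stress.
Primary stress: syllable 6 → o:.ten.ka:.po.su:.ˈgu:.mub.

6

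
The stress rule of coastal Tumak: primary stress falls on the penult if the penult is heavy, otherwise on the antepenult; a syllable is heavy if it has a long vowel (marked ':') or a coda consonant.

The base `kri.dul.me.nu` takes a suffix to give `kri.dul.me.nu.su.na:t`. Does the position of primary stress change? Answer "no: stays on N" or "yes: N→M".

yes: 2→4

Base `kri.dul.me.nu` (4 syllables):
  Weights: 2 dul H, 3 me L, 4 nu L.
  The penult (syllable 3, me) is light, so stress falls on the antepenult (syllable 2, dul).
  → primary stress on syllable 2.
Suffixed `kri.dul.me.nu.su.na:t` (6 syllables):
  Weights: 4 nu L, 5 su L, 6 na:t H.
  The penult (syllable 5, su) is light, so stress falls on the antepenult (syllable 4, nu).
  → primary stress on syllable 4.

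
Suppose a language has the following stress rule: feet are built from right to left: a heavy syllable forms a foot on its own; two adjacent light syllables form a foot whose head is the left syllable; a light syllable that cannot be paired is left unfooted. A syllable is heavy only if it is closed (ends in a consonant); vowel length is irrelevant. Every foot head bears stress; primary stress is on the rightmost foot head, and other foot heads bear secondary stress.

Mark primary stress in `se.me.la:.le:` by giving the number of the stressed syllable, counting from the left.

3

Weights: 1 se L, 2 me L, 3 la: L, 4 le: L.
Parse right to left (heavy = foot alone; LL = one foot; stranded L unfooted): (ˈse.me) (ˈla:.le:).
Foot heads: 1, 3.
Primary stress on the rightmost head = syllable 3.
Primary stress: syllable 3 → se.me.ˈla:.le:.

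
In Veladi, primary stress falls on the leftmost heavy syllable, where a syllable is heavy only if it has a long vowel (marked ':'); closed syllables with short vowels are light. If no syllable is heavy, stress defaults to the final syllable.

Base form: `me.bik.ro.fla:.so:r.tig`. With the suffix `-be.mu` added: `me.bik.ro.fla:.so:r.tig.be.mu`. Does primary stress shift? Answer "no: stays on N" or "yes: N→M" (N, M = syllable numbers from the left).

Base `me.bik.ro.fla:.so:r.tig` (6 syllables):
  Weights: 1 me L, 2 bik L, 3 ro L, 4 fla: H, 5 so:r H, 6 tig L.
  Heavy syllables in the domain: 4, 5. The leftmost is syllable 4 (fla:).
  → primary stress on syllable 4.
Suffixed `me.bik.ro.fla:.so:r.tig.be.mu` (8 syllables):
  Weights: 1 me L, 2 bik L, 3 ro L, 4 fla: H, 5 so:r H, 6 tig L, 7 be L, 8 mu L.
  Heavy syllables in the domain: 4, 5. The leftmost is syllable 4 (fla:).
  → primary stress on syllable 4.

no: stays on 4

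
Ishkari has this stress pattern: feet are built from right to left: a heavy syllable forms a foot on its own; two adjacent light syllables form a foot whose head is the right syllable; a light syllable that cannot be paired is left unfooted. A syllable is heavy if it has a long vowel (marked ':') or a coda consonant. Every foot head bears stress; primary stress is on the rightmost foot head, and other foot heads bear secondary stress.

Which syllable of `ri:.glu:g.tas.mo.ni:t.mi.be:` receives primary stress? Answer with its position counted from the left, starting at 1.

Weights: 1 ri: H, 2 glu:g H, 3 tas H, 4 mo L, 5 ni:t H, 6 mi L, 7 be: H.
Parse right to left (heavy = foot alone; LL = one foot; stranded L unfooted): (ˈri:) (ˈglu:g) (ˈtas) mo (ˈni:t) mi (ˈbe:).
Foot heads: 1, 2, 3, 5, 7.
Primary stress on the rightmost head = syllable 7.
Primary stress: syllable 7 → ri:.glu:g.tas.mo.ni:t.mi.ˈbe:.

7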